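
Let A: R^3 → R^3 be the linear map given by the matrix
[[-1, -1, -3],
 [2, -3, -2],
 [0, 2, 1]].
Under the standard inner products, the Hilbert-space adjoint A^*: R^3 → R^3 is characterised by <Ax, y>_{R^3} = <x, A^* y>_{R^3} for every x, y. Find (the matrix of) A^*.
A^* = A^T =
[[-1, 2, 0],
 [-1, -3, 2],
 [-3, -2, 1]]

For real matrices with standard dot products, the defining identity <Ax, y> = <x, A^* y> gives (Ax)^T y = x^T (A^*) y, i.e. x^T A^T y = x^T (A^*) y. Since this holds for all x, y, we must have A^* = A^T. Therefore
A^* =
[[-1, 2, 0],
 [-1, -3, 2],
 [-3, -2, 1]].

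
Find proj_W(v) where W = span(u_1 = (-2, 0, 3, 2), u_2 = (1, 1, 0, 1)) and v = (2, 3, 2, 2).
proj_W(v) = (83/51, 7/3, 18/17, 155/51)

Set up U = [u_1 | ... | u_2] ∈ R^(4×2). The projector onto W = col(U) is P = U (U^T U)^(-1) U^T.
Compute U^T U =
  [17, 0]
  [0, 3],
and U^T v = (6, 7).
Solve U^T U · c = U^T v for the coefficients: c = (6/17, 7/3). The projection is proj_W(v) = U c.
Check: (v - proj_W(v)) · u_1 = 0  (should be 0).
Check: (v - proj_W(v)) · u_2 = 0  (should be 0).
Result: proj_W(v) = (83/51, 7/3, 18/17, 155/51).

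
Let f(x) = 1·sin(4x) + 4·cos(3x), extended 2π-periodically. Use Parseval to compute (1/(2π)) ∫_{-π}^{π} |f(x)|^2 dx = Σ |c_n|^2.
Σ |c_n|^2 = 17/2

Expand |f|^2 and use orthogonality of {sin(nx), cos(mx)} on [-π, π]:
  ∫_{-π}^{π} sin(nx)^2 dx = π, ∫ cos(mx)^2 dx = π, and cross terms integrate to 0.
So ∫_{-π}^{π} f(x)^2 dx = 1^2 · π + 4^2 · π = (1 + 16)π.
Divide by 2π: (1 + 16)/2 = 17/2.
By Parseval, this equals Σ |c_n|^2.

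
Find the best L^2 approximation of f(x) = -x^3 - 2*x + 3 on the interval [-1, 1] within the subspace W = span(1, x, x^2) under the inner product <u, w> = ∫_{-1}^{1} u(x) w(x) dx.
g(x) = 3 - 13*x/5

The best approximation g ∈ W is the orthogonal projection of f onto W. Writing g = a_0 + a_1 x + a_2 x^2, the coefficients solve the normal equations G · a = b where
  G_{ij} = <φ_i, φ_j> and b_i = <f, φ_i>, with φ_0 = 1, φ_1 = x, φ_2 = x^2.
G =
  [2, 0, 2/3]
  [0, 2/3, 0]
  [2/3, 0, 2/5],
b = (6, -26/15, 2).
Solving gives a_0 = 3, a_1 = -13/5, a_2 = 0, so
  g(x) = 3 - 13*x/5.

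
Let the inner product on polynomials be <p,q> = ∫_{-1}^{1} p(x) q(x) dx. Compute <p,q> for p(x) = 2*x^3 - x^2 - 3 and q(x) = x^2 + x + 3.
<p,q> = -108/5

Expand the product: p(x)·q(x) = 2*x^5 + x^4 + 5*x^3 - 6*x^2 - 3*x - 9.
∫_{-1}^{1} of each monomial x^k gives [2/(k+1) if k even, 0 if k odd]. Integrating term-by-term (or equivalently evaluating the antiderivative F(x) = x^6/3 + x^5/5 + 5*x^4/4 - 2*x^3 - 3*x^2/2 - 9*x at the endpoints):
  F(1) − F(−1) = -643/60 − (653/60) = -108/5.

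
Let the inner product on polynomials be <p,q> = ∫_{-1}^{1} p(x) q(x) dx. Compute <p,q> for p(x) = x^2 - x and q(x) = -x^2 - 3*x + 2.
<p,q> = 44/15

Expand the product: p(x)·q(x) = -x^4 - 2*x^3 + 5*x^2 - 2*x.
∫_{-1}^{1} of each monomial x^k gives [2/(k+1) if k even, 0 if k odd]. Integrating term-by-term (or equivalently evaluating the antiderivative F(x) = -x^5/5 - x^4/2 + 5*x^3/3 - x^2 at the endpoints):
  F(1) − F(−1) = -1/30 − (-89/30) = 44/15.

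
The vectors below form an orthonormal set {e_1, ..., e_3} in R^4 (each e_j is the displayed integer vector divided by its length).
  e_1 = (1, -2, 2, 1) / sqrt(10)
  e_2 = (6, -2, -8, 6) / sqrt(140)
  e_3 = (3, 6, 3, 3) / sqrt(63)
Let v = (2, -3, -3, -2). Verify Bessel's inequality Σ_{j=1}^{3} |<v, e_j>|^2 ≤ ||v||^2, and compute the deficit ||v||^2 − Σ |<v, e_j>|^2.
Σ |<v, e_j>|^2 = 18; ||v||^2 = 26; deficit = 8

Write each e_j = u_j / sqrt(<u_j, u_j>) where u_j is the displayed integer vector. Then <v, e_j> = <v, u_j> / sqrt(<u_j, u_j>), so |<v, e_j>|^2 = <v, u_j>^2 / <u_j, u_j>.
Coefficients: <v, e_1> = 0/sqrt(10), <v, e_2> = 30/sqrt(140), <v, e_3> = -27/sqrt(63).
Square and sum: Σ |<v, e_j>|^2 = 18.
Compute ||v||^2 = v·v = 26.
Deficit = 26 − 18 = 8 ≥ 0, confirming Bessel's inequality. (The deficit equals ||v − Σ <v,e_j> e_j||^2, the squared distance from v to span{e_j}.)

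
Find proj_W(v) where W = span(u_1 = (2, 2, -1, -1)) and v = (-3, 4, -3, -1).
proj_W(v) = (6/5, 6/5, -3/5, -3/5)

Set up U = [u_1 | ... | u_1] ∈ R^(4×1). The projector onto W = col(U) is P = U (U^T U)^(-1) U^T.
Compute U^T U =
  [10],
and U^T v = (6).
Solve U^T U · c = U^T v for the coefficients: c = (3/5). The projection is proj_W(v) = U c.
Check: (v - proj_W(v)) · u_1 = 0  (should be 0).
Result: proj_W(v) = (6/5, 6/5, -3/5, -3/5).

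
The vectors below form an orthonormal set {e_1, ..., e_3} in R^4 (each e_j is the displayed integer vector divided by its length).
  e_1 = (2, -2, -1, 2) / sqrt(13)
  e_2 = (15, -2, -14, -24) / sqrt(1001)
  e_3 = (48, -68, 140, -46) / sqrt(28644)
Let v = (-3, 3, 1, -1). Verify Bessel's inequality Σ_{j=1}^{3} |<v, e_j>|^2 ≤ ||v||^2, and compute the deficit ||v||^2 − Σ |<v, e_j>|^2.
Σ |<v, e_j>|^2 = 617/31; ||v||^2 = 20; deficit = 3/31

Write each e_j = u_j / sqrt(<u_j, u_j>) where u_j is the displayed integer vector. Then <v, e_j> = <v, u_j> / sqrt(<u_j, u_j>), so |<v, e_j>|^2 = <v, u_j>^2 / <u_j, u_j>.
Coefficients: <v, e_1> = -15/sqrt(13), <v, e_2> = -41/sqrt(1001), <v, e_3> = -162/sqrt(28644).
Square and sum: Σ |<v, e_j>|^2 = 617/31.
Compute ||v||^2 = v·v = 20.
Deficit = 20 − 617/31 = 3/31 ≥ 0, confirming Bessel's inequality. (The deficit equals ||v − Σ <v,e_j> e_j||^2, the squared distance from v to span{e_j}.)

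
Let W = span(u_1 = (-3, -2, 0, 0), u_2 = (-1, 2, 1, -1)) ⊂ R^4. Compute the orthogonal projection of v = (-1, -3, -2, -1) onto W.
proj_W(v) = (-17/15, -14/5, -23/30, 23/30)

Set up U = [u_1 | ... | u_2] ∈ R^(4×2). The projector onto W = col(U) is P = U (U^T U)^(-1) U^T.
Compute U^T U =
  [13, -1]
  [-1, 7],
and U^T v = (9, -6).
Solve U^T U · c = U^T v for the coefficients: c = (19/30, -23/30). The projection is proj_W(v) = U c.
Check: (v - proj_W(v)) · u_1 = 0  (should be 0).
Check: (v - proj_W(v)) · u_2 = 0  (should be 0).
Result: proj_W(v) = (-17/15, -14/5, -23/30, 23/30).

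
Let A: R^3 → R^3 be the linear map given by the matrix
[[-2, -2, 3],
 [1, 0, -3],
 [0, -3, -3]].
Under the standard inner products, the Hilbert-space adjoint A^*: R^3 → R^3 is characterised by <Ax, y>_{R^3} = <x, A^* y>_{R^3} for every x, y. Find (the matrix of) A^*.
A^* = A^T =
[[-2, 1, 0],
 [-2, 0, -3],
 [3, -3, -3]]

For real matrices with standard dot products, the defining identity <Ax, y> = <x, A^* y> gives (Ax)^T y = x^T (A^*) y, i.e. x^T A^T y = x^T (A^*) y. Since this holds for all x, y, we must have A^* = A^T. Therefore
A^* =
[[-2, 1, 0],
 [-2, 0, -3],
 [3, -3, -3]].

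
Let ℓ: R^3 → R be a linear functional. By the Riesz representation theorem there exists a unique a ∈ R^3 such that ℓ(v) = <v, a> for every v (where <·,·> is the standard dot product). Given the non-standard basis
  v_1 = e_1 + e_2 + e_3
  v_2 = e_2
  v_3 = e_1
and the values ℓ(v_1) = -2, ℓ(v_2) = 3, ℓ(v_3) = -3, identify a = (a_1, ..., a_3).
a = (-3, 3, -2)

Write a = (a_1, ..., a_3) in the standard basis. For each basis vector v_i, ℓ(v_i) = <v_i, a> is a linear equation in the a_j's. Collect the n equations into a matrix system V a = ℓ, where row i of V is v_i (expressed in the standard basis). Since V is invertible (lower-triangular with 1s on the diagonal, up to permutation), solve by back-substitution:
  V =
[[1, 1, 1],
 [0, 1, 0],
 [1, 0, 0]]
  V a = (-2, 3, -3)
Solving gives a = (-3, 3, -2).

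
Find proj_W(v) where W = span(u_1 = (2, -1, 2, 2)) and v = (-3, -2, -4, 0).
proj_W(v) = (-24/13, 12/13, -24/13, -24/13)

Set up U = [u_1 | ... | u_1] ∈ R^(4×1). The projector onto W = col(U) is P = U (U^T U)^(-1) U^T.
Compute U^T U =
  [13],
and U^T v = (-12).
Solve U^T U · c = U^T v for the coefficients: c = (-12/13). The projection is proj_W(v) = U c.
Check: (v - proj_W(v)) · u_1 = 0  (should be 0).
Result: proj_W(v) = (-24/13, 12/13, -24/13, -24/13).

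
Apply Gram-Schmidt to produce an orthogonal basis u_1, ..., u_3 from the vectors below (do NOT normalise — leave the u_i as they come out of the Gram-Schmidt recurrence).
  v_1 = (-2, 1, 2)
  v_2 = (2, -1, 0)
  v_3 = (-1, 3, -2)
Orthogonal basis:
  u_1 = (-2, 1, 2)
  u_2 = (8/9, -4/9, 10/9)
  u_3 = (1, 2, 0)

Apply the Gram-Schmidt recurrence
  u_1 = v_1
  u_i = v_i − Σ_{j<i} ((v_i · u_j) / (u_j · u_j)) · u_j.

Step by step this gives:
  u_1 = (-2, 1, 2)
  u_2 = (8/9, -4/9, 10/9)
  u_3 = (1, 2, 0)

Orthogonality check:
  u_2 · u_1 = 0 (should be 0)
  u_3 · u_1 = 0 (should be 0)
  u_3 · u_2 = 0 (should be 0)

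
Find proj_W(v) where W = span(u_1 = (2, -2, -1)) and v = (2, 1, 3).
proj_W(v) = (-2/9, 2/9, 1/9)

Set up U = [u_1 | ... | u_1] ∈ R^(3×1). The projector onto W = col(U) is P = U (U^T U)^(-1) U^T.
Compute U^T U =
  [9],
and U^T v = (-1).
Solve U^T U · c = U^T v for the coefficients: c = (-1/9). The projection is proj_W(v) = U c.
Check: (v - proj_W(v)) · u_1 = 0  (should be 0).
Result: proj_W(v) = (-2/9, 2/9, 1/9).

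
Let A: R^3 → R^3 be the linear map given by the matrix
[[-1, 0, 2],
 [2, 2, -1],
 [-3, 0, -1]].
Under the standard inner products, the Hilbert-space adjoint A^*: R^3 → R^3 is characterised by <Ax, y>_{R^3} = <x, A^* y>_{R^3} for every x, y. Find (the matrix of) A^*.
A^* = A^T =
[[-1, 2, -3],
 [0, 2, 0],
 [2, -1, -1]]

For real matrices with standard dot products, the defining identity <Ax, y> = <x, A^* y> gives (Ax)^T y = x^T (A^*) y, i.e. x^T A^T y = x^T (A^*) y. Since this holds for all x, y, we must have A^* = A^T. Therefore
A^* =
[[-1, 2, -3],
 [0, 2, 0],
 [2, -1, -1]].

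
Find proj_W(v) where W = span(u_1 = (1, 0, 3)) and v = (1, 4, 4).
proj_W(v) = (13/10, 0, 39/10)

Set up U = [u_1 | ... | u_1] ∈ R^(3×1). The projector onto W = col(U) is P = U (U^T U)^(-1) U^T.
Compute U^T U =
  [10],
and U^T v = (13).
Solve U^T U · c = U^T v for the coefficients: c = (13/10). The projection is proj_W(v) = U c.
Check: (v - proj_W(v)) · u_1 = 0  (should be 0).
Result: proj_W(v) = (13/10, 0, 39/10).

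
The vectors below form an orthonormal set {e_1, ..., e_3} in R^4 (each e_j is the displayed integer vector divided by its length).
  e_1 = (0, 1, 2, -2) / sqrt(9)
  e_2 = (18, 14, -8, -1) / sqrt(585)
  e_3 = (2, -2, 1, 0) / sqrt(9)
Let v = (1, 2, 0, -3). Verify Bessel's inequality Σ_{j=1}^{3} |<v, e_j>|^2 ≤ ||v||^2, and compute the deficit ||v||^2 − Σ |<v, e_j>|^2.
Σ |<v, e_j>|^2 = 2**(393/445)*3**(843/890)*5**(61/890)*7**(317/890); ||v||^2 = 14; deficit = 1369/585

Write each e_j = u_j / sqrt(<u_j, u_j>) where u_j is the displayed integer vector. Then <v, e_j> = <v, u_j> / sqrt(<u_j, u_j>), so |<v, e_j>|^2 = <v, u_j>^2 / <u_j, u_j>.
Coefficients: <v, e_1> = 8/sqrt(9), <v, e_2> = 49/sqrt(585), <v, e_3> = -2/sqrt(9).
Square and sum: Σ |<v, e_j>|^2 = 2**(393/445)*3**(843/890)*5**(61/890)*7**(317/890).
Compute ||v||^2 = v·v = 14.
Deficit = 14 − 2**(393/445)*3**(843/890)*5**(61/890)*7**(317/890) = 1369/585 ≥ 0, confirming Bessel's inequality. (The deficit equals ||v − Σ <v,e_j> e_j||^2, the squared distance from v to span{e_j}.)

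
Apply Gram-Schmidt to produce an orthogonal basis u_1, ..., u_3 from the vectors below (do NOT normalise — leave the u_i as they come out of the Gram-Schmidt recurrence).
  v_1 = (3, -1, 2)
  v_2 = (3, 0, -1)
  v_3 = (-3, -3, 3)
Orthogonal basis:
  u_1 = (3, -1, 2)
  u_2 = (3/2, 1/2, -2)
  u_3 = (-3/13, -27/13, -9/13)

Apply the Gram-Schmidt recurrence
  u_1 = v_1
  u_i = v_i − Σ_{j<i} ((v_i · u_j) / (u_j · u_j)) · u_j.

Step by step this gives:
  u_1 = (3, -1, 2)
  u_2 = (3/2, 1/2, -2)
  u_3 = (-3/13, -27/13, -9/13)

Orthogonality check:
  u_2 · u_1 = 0 (should be 0)
  u_3 · u_1 = 0 (should be 0)
  u_3 · u_2 = 0 (should be 0)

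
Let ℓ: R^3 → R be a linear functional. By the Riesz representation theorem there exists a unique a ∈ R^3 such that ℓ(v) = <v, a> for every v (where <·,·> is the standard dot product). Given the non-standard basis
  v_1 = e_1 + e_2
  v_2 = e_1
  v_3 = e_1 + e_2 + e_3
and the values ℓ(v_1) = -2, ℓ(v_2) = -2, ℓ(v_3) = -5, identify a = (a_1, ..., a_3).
a = (-2, 0, -3)

Write a = (a_1, ..., a_3) in the standard basis. For each basis vector v_i, ℓ(v_i) = <v_i, a> is a linear equation in the a_j's. Collect the n equations into a matrix system V a = ℓ, where row i of V is v_i (expressed in the standard basis). Since V is invertible (lower-triangular with 1s on the diagonal, up to permutation), solve by back-substitution:
  V =
[[1, 1, 0],
 [1, 0, 0],
 [1, 1, 1]]
  V a = (-2, -2, -5)
Solving gives a = (-2, 0, -3).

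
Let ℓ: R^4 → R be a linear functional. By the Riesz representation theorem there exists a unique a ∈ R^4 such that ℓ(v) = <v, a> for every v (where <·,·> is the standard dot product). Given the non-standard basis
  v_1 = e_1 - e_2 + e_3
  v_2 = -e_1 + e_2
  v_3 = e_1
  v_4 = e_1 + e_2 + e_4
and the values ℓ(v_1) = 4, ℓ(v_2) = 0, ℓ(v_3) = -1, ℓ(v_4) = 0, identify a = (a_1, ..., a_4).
a = (-1, -1, 4, 2)

Write a = (a_1, ..., a_4) in the standard basis. For each basis vector v_i, ℓ(v_i) = <v_i, a> is a linear equation in the a_j's. Collect the n equations into a matrix system V a = ℓ, where row i of V is v_i (expressed in the standard basis). Since V is invertible (lower-triangular with 1s on the diagonal, up to permutation), solve by back-substitution:
  V =
[[1, -1, 1, 0],
 [-1, 1, 0, 0],
 [1, 0, 0, 0],
 [1, 1, 0, 1]]
  V a = (4, 0, -1, 0)
Solving gives a = (-1, -1, 4, 2).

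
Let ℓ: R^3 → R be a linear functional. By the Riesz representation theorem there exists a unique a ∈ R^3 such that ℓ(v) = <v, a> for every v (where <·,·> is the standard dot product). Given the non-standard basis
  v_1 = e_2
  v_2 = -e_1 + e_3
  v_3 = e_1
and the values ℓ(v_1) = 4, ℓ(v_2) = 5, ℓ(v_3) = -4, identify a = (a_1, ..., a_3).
a = (-4, 4, 1)

Write a = (a_1, ..., a_3) in the standard basis. For each basis vector v_i, ℓ(v_i) = <v_i, a> is a linear equation in the a_j's. Collect the n equations into a matrix system V a = ℓ, where row i of V is v_i (expressed in the standard basis). Since V is invertible (lower-triangular with 1s on the diagonal, up to permutation), solve by back-substitution:
  V =
[[0, 1, 0],
 [-1, 0, 1],
 [1, 0, 0]]
  V a = (4, 5, -4)
Solving gives a = (-4, 4, 1).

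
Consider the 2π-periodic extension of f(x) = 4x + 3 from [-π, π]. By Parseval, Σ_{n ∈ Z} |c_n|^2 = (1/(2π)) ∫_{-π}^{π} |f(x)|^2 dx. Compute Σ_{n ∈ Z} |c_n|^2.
Σ |c_n|^2 = 16π^2/3 + 9

Expand and integrate term by term over [-π, π]:
  ∫ (4x)^2 dx = 16·(2π^3/3); ∫ 2·4·(3)·x dx = 0 (odd integrand); ∫ 3^2 dx = 9·2π.
So (1/(2π)) ∫_{-π}^{π} (4x + 3)^2 dx = 16π^2/3 + 9 = 16π^2/3 + 9.
Parseval ⇒ Σ |c_n|^2 = 16π^2/3 + 9.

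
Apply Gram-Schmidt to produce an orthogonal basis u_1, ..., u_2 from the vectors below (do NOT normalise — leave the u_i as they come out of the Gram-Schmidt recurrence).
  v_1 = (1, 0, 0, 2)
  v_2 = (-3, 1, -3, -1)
Orthogonal basis:
  u_1 = (1, 0, 0, 2)
  u_2 = (-2, 1, -3, 1)

Apply the Gram-Schmidt recurrence
  u_1 = v_1
  u_i = v_i − Σ_{j<i} ((v_i · u_j) / (u_j · u_j)) · u_j.

Step by step this gives:
  u_1 = (1, 0, 0, 2)
  u_2 = (-2, 1, -3, 1)

Orthogonality check:
  u_2 · u_1 = 0 (should be 0)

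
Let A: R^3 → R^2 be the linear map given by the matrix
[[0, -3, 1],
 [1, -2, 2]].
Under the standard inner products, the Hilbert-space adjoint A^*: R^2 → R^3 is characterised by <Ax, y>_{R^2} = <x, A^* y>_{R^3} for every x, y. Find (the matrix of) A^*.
A^* = A^T =
[[0, 1],
 [-3, -2],
 [1, 2]]

For real matrices with standard dot products, the defining identity <Ax, y> = <x, A^* y> gives (Ax)^T y = x^T (A^*) y, i.e. x^T A^T y = x^T (A^*) y. Since this holds for all x, y, we must have A^* = A^T. Therefore
A^* =
[[0, 1],
 [-3, -2],
 [1, 2]].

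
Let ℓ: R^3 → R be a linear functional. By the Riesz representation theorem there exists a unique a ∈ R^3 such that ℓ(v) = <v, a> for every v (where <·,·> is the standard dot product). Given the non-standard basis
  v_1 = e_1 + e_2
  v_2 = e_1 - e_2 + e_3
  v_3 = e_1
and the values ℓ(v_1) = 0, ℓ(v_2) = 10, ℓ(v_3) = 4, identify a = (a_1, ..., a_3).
a = (4, -4, 2)

Write a = (a_1, ..., a_3) in the standard basis. For each basis vector v_i, ℓ(v_i) = <v_i, a> is a linear equation in the a_j's. Collect the n equations into a matrix system V a = ℓ, where row i of V is v_i (expressed in the standard basis). Since V is invertible (lower-triangular with 1s on the diagonal, up to permutation), solve by back-substitution:
  V =
[[1, 1, 0],
 [1, -1, 1],
 [1, 0, 0]]
  V a = (0, 10, 4)
Solving gives a = (4, -4, 2).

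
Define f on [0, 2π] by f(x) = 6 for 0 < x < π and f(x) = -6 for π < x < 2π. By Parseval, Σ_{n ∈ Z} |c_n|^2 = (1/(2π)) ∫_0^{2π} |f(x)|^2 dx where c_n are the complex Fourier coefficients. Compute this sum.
Σ |c_n|^2 = 36

Parseval equates the L^2 energy of f (normalised by 1/(2π)) with the ℓ^2 sum of its Fourier coefficients: (1/(2π)) ∫_0^{2π} |f|^2 = Σ |c_n|^2.
Compute the left side: (1/(2π)) [∫_0^π 6^2 dx + ∫_π^{2π} (-6)^2 dx] = (1/(2π)) · (36π + 36π) = (36 + 36)/2 = 36.
So Σ_{n ∈ Z} |c_n|^2 = 36.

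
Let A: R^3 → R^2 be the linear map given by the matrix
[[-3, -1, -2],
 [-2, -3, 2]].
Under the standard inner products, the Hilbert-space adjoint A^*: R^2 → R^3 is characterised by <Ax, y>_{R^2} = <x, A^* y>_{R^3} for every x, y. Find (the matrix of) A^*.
A^* = A^T =
[[-3, -2],
 [-1, -3],
 [-2, 2]]

For real matrices with standard dot products, the defining identity <Ax, y> = <x, A^* y> gives (Ax)^T y = x^T (A^*) y, i.e. x^T A^T y = x^T (A^*) y. Since this holds for all x, y, we must have A^* = A^T. Therefore
A^* =
[[-3, -2],
 [-1, -3],
 [-2, 2]].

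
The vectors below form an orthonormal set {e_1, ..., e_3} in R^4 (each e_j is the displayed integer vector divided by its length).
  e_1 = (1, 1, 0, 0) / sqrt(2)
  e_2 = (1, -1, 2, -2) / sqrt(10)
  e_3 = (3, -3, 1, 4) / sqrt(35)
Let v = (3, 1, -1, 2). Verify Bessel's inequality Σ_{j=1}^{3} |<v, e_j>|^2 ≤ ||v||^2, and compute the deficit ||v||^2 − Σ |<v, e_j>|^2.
Σ |<v, e_j>|^2 = 101/7; ||v||^2 = 15; deficit = 4/7

Write each e_j = u_j / sqrt(<u_j, u_j>) where u_j is the displayed integer vector. Then <v, e_j> = <v, u_j> / sqrt(<u_j, u_j>), so |<v, e_j>|^2 = <v, u_j>^2 / <u_j, u_j>.
Coefficients: <v, e_1> = 4/sqrt(2), <v, e_2> = -4/sqrt(10), <v, e_3> = 13/sqrt(35).
Square and sum: Σ |<v, e_j>|^2 = 101/7.
Compute ||v||^2 = v·v = 15.
Deficit = 15 − 101/7 = 4/7 ≥ 0, confirming Bessel's inequality. (The deficit equals ||v − Σ <v,e_j> e_j||^2, the squared distance from v to span{e_j}.)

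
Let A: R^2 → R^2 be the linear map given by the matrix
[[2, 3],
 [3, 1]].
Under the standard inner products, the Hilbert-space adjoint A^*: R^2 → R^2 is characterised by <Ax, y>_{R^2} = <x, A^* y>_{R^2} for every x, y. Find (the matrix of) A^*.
A^* = A^T =
[[2, 3],
 [3, 1]]

For real matrices with standard dot products, the defining identity <Ax, y> = <x, A^* y> gives (Ax)^T y = x^T (A^*) y, i.e. x^T A^T y = x^T (A^*) y. Since this holds for all x, y, we must have A^* = A^T. Therefore
A^* =
[[2, 3],
 [3, 1]].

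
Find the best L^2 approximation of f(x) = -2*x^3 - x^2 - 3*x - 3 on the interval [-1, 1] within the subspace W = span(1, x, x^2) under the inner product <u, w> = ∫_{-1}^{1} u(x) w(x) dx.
g(x) = -x^2 - 21*x/5 - 3

The best approximation g ∈ W is the orthogonal projection of f onto W. Writing g = a_0 + a_1 x + a_2 x^2, the coefficients solve the normal equations G · a = b where
  G_{ij} = <φ_i, φ_j> and b_i = <f, φ_i>, with φ_0 = 1, φ_1 = x, φ_2 = x^2.
G =
  [2, 0, 2/3]
  [0, 2/3, 0]
  [2/3, 0, 2/5],
b = (-20/3, -14/5, -12/5).
Solving gives a_0 = -3, a_1 = -21/5, a_2 = -1, so
  g(x) = -x^2 - 21*x/5 - 3.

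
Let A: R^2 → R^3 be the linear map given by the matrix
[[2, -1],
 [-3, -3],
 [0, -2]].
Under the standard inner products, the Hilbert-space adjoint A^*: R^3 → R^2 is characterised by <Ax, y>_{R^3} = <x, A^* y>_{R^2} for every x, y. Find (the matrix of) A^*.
A^* = A^T =
[[2, -3, 0],
 [-1, -3, -2]]

For real matrices with standard dot products, the defining identity <Ax, y> = <x, A^* y> gives (Ax)^T y = x^T (A^*) y, i.e. x^T A^T y = x^T (A^*) y. Since this holds for all x, y, we must have A^* = A^T. Therefore
A^* =
[[2, -3, 0],
 [-1, -3, -2]].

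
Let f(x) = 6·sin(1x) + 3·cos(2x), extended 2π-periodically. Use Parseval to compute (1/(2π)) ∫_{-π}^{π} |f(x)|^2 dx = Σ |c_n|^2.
Σ |c_n|^2 = 45/2

Expand |f|^2 and use orthogonality of {sin(nx), cos(mx)} on [-π, π]:
  ∫_{-π}^{π} sin(nx)^2 dx = π, ∫ cos(mx)^2 dx = π, and cross terms integrate to 0.
So ∫_{-π}^{π} f(x)^2 dx = 6^2 · π + 3^2 · π = (36 + 9)π.
Divide by 2π: (36 + 9)/2 = 45/2.
By Parseval, this equals Σ |c_n|^2.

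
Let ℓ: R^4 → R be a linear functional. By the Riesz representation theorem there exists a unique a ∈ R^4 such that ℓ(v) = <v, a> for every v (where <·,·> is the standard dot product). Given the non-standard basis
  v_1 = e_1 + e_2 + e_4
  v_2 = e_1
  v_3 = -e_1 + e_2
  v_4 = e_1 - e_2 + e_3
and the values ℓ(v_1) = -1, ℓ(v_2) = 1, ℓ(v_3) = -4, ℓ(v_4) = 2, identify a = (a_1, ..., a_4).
a = (1, -3, -2, 1)

Write a = (a_1, ..., a_4) in the standard basis. For each basis vector v_i, ℓ(v_i) = <v_i, a> is a linear equation in the a_j's. Collect the n equations into a matrix system V a = ℓ, where row i of V is v_i (expressed in the standard basis). Since V is invertible (lower-triangular with 1s on the diagonal, up to permutation), solve by back-substitution:
  V =
[[1, 1, 0, 1],
 [1, 0, 0, 0],
 [-1, 1, 0, 0],
 [1, -1, 1, 0]]
  V a = (-1, 1, -4, 2)
Solving gives a = (1, -3, -2, 1).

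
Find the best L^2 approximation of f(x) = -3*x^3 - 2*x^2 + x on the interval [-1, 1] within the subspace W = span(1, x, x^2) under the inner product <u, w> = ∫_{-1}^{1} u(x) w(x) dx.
g(x) = -2*x^2 - 4*x/5

The best approximation g ∈ W is the orthogonal projection of f onto W. Writing g = a_0 + a_1 x + a_2 x^2, the coefficients solve the normal equations G · a = b where
  G_{ij} = <φ_i, φ_j> and b_i = <f, φ_i>, with φ_0 = 1, φ_1 = x, φ_2 = x^2.
G =
  [2, 0, 2/3]
  [0, 2/3, 0]
  [2/3, 0, 2/5],
b = (-4/3, -8/15, -4/5).
Solving gives a_0 = 0, a_1 = -4/5, a_2 = -2, so
  g(x) = -2*x^2 - 4*x/5.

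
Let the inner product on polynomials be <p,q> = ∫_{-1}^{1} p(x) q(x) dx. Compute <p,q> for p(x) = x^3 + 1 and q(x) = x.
<p,q> = 2/5

Expand the product: p(x)·q(x) = x^4 + x.
∫_{-1}^{1} of each monomial x^k gives [2/(k+1) if k even, 0 if k odd]. Integrating term-by-term (or equivalently evaluating the antiderivative F(x) = x^5/5 + x^2/2 at the endpoints):
  F(1) − F(−1) = 7/10 − (3/10) = 2/5.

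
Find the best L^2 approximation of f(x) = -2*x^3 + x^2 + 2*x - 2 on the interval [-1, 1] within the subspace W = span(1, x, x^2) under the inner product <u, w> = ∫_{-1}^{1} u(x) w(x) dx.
g(x) = x^2 + 4*x/5 - 2

The best approximation g ∈ W is the orthogonal projection of f onto W. Writing g = a_0 + a_1 x + a_2 x^2, the coefficients solve the normal equations G · a = b where
  G_{ij} = <φ_i, φ_j> and b_i = <f, φ_i>, with φ_0 = 1, φ_1 = x, φ_2 = x^2.
G =
  [2, 0, 2/3]
  [0, 2/3, 0]
  [2/3, 0, 2/5],
b = (-10/3, 8/15, -14/15).
Solving gives a_0 = -2, a_1 = 4/5, a_2 = 1, so
  g(x) = x^2 + 4*x/5 - 2.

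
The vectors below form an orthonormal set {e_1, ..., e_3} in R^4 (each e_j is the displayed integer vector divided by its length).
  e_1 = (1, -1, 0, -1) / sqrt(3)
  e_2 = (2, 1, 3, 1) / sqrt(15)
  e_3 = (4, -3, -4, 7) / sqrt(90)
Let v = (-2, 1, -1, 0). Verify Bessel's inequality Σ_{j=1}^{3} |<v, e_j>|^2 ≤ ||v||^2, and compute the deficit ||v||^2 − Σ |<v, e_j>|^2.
Σ |<v, e_j>|^2 = 107/18; ||v||^2 = 6; deficit = 1/18

Write each e_j = u_j / sqrt(<u_j, u_j>) where u_j is the displayed integer vector. Then <v, e_j> = <v, u_j> / sqrt(<u_j, u_j>), so |<v, e_j>|^2 = <v, u_j>^2 / <u_j, u_j>.
Coefficients: <v, e_1> = -3/sqrt(3), <v, e_2> = -6/sqrt(15), <v, e_3> = -7/sqrt(90).
Square and sum: Σ |<v, e_j>|^2 = 107/18.
Compute ||v||^2 = v·v = 6.
Deficit = 6 − 107/18 = 1/18 ≥ 0, confirming Bessel's inequality. (The deficit equals ||v − Σ <v,e_j> e_j||^2, the squared distance from v to span{e_j}.)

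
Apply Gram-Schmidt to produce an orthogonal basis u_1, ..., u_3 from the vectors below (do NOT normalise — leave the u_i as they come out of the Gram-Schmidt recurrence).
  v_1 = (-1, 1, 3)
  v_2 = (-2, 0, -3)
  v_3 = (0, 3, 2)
Orthogonal basis:
  u_1 = (-1, 1, 3)
  u_2 = (-29/11, 7/11, -12/11)
  u_3 = (69/94, 207/94, -23/47)

Apply the Gram-Schmidt recurrence
  u_1 = v_1
  u_i = v_i − Σ_{j<i} ((v_i · u_j) / (u_j · u_j)) · u_j.

Step by step this gives:
  u_1 = (-1, 1, 3)
  u_2 = (-29/11, 7/11, -12/11)
  u_3 = (69/94, 207/94, -23/47)

Orthogonality check:
  u_2 · u_1 = 0 (should be 0)
  u_3 · u_1 = 0 (should be 0)
  u_3 · u_2 = 0 (should be 0)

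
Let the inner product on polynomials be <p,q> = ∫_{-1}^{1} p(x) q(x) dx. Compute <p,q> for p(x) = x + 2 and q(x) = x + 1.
<p,q> = 14/3

Expand the product: p(x)·q(x) = x^2 + 3*x + 2.
∫_{-1}^{1} of each monomial x^k gives [2/(k+1) if k even, 0 if k odd]. Integrating term-by-term (or equivalently evaluating the antiderivative F(x) = x^3/3 + 3*x^2/2 + 2*x at the endpoints):
  F(1) − F(−1) = 23/6 − (-5/6) = 14/3.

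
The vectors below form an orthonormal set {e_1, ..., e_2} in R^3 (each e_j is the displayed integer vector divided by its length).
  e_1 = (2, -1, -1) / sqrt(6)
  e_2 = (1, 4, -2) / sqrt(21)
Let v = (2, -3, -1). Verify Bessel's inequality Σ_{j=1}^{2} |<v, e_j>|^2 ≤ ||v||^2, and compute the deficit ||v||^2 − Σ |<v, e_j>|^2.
Σ |<v, e_j>|^2 = 96/7; ||v||^2 = 14; deficit = 2/7

Write each e_j = u_j / sqrt(<u_j, u_j>) where u_j is the displayed integer vector. Then <v, e_j> = <v, u_j> / sqrt(<u_j, u_j>), so |<v, e_j>|^2 = <v, u_j>^2 / <u_j, u_j>.
Coefficients: <v, e_1> = 8/sqrt(6), <v, e_2> = -8/sqrt(21).
Square and sum: Σ |<v, e_j>|^2 = 96/7.
Compute ||v||^2 = v·v = 14.
Deficit = 14 − 96/7 = 2/7 ≥ 0, confirming Bessel's inequality. (The deficit equals ||v − Σ <v,e_j> e_j||^2, the squared distance from v to span{e_j}.)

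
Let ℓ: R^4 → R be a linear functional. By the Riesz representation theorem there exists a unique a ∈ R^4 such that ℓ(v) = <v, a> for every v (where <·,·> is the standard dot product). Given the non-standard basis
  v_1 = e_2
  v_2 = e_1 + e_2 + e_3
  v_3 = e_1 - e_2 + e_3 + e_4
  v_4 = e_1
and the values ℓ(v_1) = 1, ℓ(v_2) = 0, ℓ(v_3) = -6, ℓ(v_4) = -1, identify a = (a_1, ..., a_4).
a = (-1, 1, 0, -4)

Write a = (a_1, ..., a_4) in the standard basis. For each basis vector v_i, ℓ(v_i) = <v_i, a> is a linear equation in the a_j's. Collect the n equations into a matrix system V a = ℓ, where row i of V is v_i (expressed in the standard basis). Since V is invertible (lower-triangular with 1s on the diagonal, up to permutation), solve by back-substitution:
  V =
[[0, 1, 0, 0],
 [1, 1, 1, 0],
 [1, -1, 1, 1],
 [1, 0, 0, 0]]
  V a = (1, 0, -6, -1)
Solving gives a = (-1, 1, 0, -4).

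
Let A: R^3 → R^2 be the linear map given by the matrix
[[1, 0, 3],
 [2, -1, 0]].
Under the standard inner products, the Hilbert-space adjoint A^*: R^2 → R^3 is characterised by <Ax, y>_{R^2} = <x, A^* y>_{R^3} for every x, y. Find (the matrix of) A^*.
A^* = A^T =
[[1, 2],
 [0, -1],
 [3, 0]]

For real matrices with standard dot products, the defining identity <Ax, y> = <x, A^* y> gives (Ax)^T y = x^T (A^*) y, i.e. x^T A^T y = x^T (A^*) y. Since this holds for all x, y, we must have A^* = A^T. Therefore
A^* =
[[1, 2],
 [0, -1],
 [3, 0]].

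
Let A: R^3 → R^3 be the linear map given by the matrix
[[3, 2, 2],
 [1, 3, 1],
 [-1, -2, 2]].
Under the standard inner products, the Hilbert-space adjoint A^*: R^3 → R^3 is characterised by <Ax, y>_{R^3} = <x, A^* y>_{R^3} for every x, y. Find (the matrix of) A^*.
A^* = A^T =
[[3, 1, -1],
 [2, 3, -2],
 [2, 1, 2]]

For real matrices with standard dot products, the defining identity <Ax, y> = <x, A^* y> gives (Ax)^T y = x^T (A^*) y, i.e. x^T A^T y = x^T (A^*) y. Since this holds for all x, y, we must have A^* = A^T. Therefore
A^* =
[[3, 1, -1],
 [2, 3, -2],
 [2, 1, 2]].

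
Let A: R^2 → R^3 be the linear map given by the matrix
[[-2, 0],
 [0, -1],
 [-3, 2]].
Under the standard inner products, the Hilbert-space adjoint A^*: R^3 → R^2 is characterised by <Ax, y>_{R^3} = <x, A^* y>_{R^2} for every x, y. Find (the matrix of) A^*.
A^* = A^T =
[[-2, 0, -3],
 [0, -1, 2]]

For real matrices with standard dot products, the defining identity <Ax, y> = <x, A^* y> gives (Ax)^T y = x^T (A^*) y, i.e. x^T A^T y = x^T (A^*) y. Since this holds for all x, y, we must have A^* = A^T. Therefore
A^* =
[[-2, 0, -3],
 [0, -1, 2]].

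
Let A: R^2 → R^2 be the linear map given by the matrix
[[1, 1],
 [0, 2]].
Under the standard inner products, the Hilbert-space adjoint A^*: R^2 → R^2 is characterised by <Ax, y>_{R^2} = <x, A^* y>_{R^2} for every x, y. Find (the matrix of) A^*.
A^* = A^T =
[[1, 0],
 [1, 2]]

For real matrices with standard dot products, the defining identity <Ax, y> = <x, A^* y> gives (Ax)^T y = x^T (A^*) y, i.e. x^T A^T y = x^T (A^*) y. Since this holds for all x, y, we must have A^* = A^T. Therefore
A^* =
[[1, 0],
 [1, 2]].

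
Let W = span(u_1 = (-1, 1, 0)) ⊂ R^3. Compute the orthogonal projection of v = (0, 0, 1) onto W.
proj_W(v) = (0, 0, 0)

Set up U = [u_1 | ... | u_1] ∈ R^(3×1). The projector onto W = col(U) is P = U (U^T U)^(-1) U^T.
Compute U^T U =
  [2],
and U^T v = (0).
Solve U^T U · c = U^T v for the coefficients: c = (0). The projection is proj_W(v) = U c.
Check: (v - proj_W(v)) · u_1 = 0  (should be 0).
Result: proj_W(v) = (0, 0, 0).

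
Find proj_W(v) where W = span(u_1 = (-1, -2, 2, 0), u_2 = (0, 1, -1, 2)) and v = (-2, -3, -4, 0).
proj_W(v) = (-2/19, 1/38, -1/38, 9/19)

Set up U = [u_1 | ... | u_2] ∈ R^(4×2). The projector onto W = col(U) is P = U (U^T U)^(-1) U^T.
Compute U^T U =
  [9, -4]
  [-4, 6],
and U^T v = (0, 1).
Solve U^T U · c = U^T v for the coefficients: c = (2/19, 9/38). The projection is proj_W(v) = U c.
Check: (v - proj_W(v)) · u_1 = 0  (should be 0).
Check: (v - proj_W(v)) · u_2 = 0  (should be 0).
Result: proj_W(v) = (-2/19, 1/38, -1/38, 9/19).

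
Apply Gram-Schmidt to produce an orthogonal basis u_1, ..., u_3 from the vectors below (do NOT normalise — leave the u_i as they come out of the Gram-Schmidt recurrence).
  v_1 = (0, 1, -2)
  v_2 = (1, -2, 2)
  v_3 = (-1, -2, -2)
Orthogonal basis:
  u_1 = (0, 1, -2)
  u_2 = (1, -4/5, -2/5)
  u_3 = (-16/9, -16/9, -8/9)

Apply the Gram-Schmidt recurrence
  u_1 = v_1
  u_i = v_i − Σ_{j<i} ((v_i · u_j) / (u_j · u_j)) · u_j.

Step by step this gives:
  u_1 = (0, 1, -2)
  u_2 = (1, -4/5, -2/5)
  u_3 = (-16/9, -16/9, -8/9)

Orthogonality check:
  u_2 · u_1 = 0 (should be 0)
  u_3 · u_1 = 0 (should be 0)
  u_3 · u_2 = 0 (should be 0)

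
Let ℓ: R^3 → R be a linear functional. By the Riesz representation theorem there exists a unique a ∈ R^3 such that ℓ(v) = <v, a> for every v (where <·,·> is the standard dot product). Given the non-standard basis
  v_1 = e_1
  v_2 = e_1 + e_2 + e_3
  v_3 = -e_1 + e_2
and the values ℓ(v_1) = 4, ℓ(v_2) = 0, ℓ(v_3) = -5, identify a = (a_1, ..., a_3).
a = (4, -1, -3)

Write a = (a_1, ..., a_3) in the standard basis. For each basis vector v_i, ℓ(v_i) = <v_i, a> is a linear equation in the a_j's. Collect the n equations into a matrix system V a = ℓ, where row i of V is v_i (expressed in the standard basis). Since V is invertible (lower-triangular with 1s on the diagonal, up to permutation), solve by back-substitution:
  V =
[[1, 0, 0],
 [1, 1, 1],
 [-1, 1, 0]]
  V a = (4, 0, -5)
Solving gives a = (4, -1, -3).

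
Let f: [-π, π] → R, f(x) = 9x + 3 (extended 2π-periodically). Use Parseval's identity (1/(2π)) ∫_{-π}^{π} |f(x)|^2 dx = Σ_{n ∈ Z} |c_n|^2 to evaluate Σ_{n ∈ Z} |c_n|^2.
Σ |c_n|^2 = 27π^2 + 9

Expand and integrate term by term over [-π, π]:
  ∫ (9x)^2 dx = 81·(2π^3/3); ∫ 2·9·(3)·x dx = 0 (odd integrand); ∫ 3^2 dx = 9·2π.
So (1/(2π)) ∫_{-π}^{π} (9x + 3)^2 dx = 81π^2/3 + 9 = 27π^2 + 9.
Parseval ⇒ Σ |c_n|^2 = 27π^2 + 9.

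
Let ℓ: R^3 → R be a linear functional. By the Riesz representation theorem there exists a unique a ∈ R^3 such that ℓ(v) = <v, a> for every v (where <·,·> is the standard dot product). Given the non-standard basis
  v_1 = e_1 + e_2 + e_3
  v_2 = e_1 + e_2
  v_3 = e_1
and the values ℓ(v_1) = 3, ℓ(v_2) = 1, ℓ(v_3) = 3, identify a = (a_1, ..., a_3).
a = (3, -2, 2)

Write a = (a_1, ..., a_3) in the standard basis. For each basis vector v_i, ℓ(v_i) = <v_i, a> is a linear equation in the a_j's. Collect the n equations into a matrix system V a = ℓ, where row i of V is v_i (expressed in the standard basis). Since V is invertible (lower-triangular with 1s on the diagonal, up to permutation), solve by back-substitution:
  V =
[[1, 1, 1],
 [1, 1, 0],
 [1, 0, 0]]
  V a = (3, 1, 3)
Solving gives a = (3, -2, 2).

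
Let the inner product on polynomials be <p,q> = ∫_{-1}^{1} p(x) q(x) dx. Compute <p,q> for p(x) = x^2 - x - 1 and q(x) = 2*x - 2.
<p,q> = 4/3

Expand the product: p(x)·q(x) = 2*x^3 - 4*x^2 + 2.
∫_{-1}^{1} of each monomial x^k gives [2/(k+1) if k even, 0 if k odd]. Integrating term-by-term (or equivalently evaluating the antiderivative F(x) = x^4/2 - 4*x^3/3 + 2*x at the endpoints):
  F(1) − F(−1) = 7/6 − (-1/6) = 4/3.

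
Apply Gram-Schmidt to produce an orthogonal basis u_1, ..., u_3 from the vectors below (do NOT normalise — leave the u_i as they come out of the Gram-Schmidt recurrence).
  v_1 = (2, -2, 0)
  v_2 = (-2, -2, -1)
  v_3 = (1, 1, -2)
Orthogonal basis:
  u_1 = (2, -2, 0)
  u_2 = (-2, -2, -1)
  u_3 = (5/9, 5/9, -20/9)

Apply the Gram-Schmidt recurrence
  u_1 = v_1
  u_i = v_i − Σ_{j<i} ((v_i · u_j) / (u_j · u_j)) · u_j.

Step by step this gives:
  u_1 = (2, -2, 0)
  u_2 = (-2, -2, -1)
  u_3 = (5/9, 5/9, -20/9)

Orthogonality check:
  u_2 · u_1 = 0 (should be 0)
  u_3 · u_1 = 0 (should be 0)
  u_3 · u_2 = 0 (should be 0)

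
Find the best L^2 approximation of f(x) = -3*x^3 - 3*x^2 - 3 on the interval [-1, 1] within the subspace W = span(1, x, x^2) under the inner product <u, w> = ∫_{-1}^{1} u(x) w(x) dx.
g(x) = -3*x^2 - 9*x/5 - 3

The best approximation g ∈ W is the orthogonal projection of f onto W. Writing g = a_0 + a_1 x + a_2 x^2, the coefficients solve the normal equations G · a = b where
  G_{ij} = <φ_i, φ_j> and b_i = <f, φ_i>, with φ_0 = 1, φ_1 = x, φ_2 = x^2.
G =
  [2, 0, 2/3]
  [0, 2/3, 0]
  [2/3, 0, 2/5],
b = (-8, -6/5, -16/5).
Solving gives a_0 = -3, a_1 = -9/5, a_2 = -3, so
  g(x) = -3*x^2 - 9*x/5 - 3.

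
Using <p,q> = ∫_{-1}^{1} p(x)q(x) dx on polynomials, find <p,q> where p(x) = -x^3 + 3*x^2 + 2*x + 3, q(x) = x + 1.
<p,q> = 134/15

Expand the product: p(x)·q(x) = -x^4 + 2*x^3 + 5*x^2 + 5*x + 3.
∫_{-1}^{1} of each monomial x^k gives [2/(k+1) if k even, 0 if k odd]. Integrating term-by-term (or equivalently evaluating the antiderivative F(x) = -x^5/5 + x^4/2 + 5*x^3/3 + 5*x^2/2 + 3*x at the endpoints):
  F(1) − F(−1) = 112/15 − (-22/15) = 134/15.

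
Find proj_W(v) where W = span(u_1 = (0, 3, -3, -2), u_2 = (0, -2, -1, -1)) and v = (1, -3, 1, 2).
proj_W(v) = (0, -379/131, 229/131, 136/131)

Set up U = [u_1 | ... | u_2] ∈ R^(4×2). The projector onto W = col(U) is P = U (U^T U)^(-1) U^T.
Compute U^T U =
  [22, -1]
  [-1, 6],
and U^T v = (-16, 3).
Solve U^T U · c = U^T v for the coefficients: c = (-93/131, 50/131). The projection is proj_W(v) = U c.
Check: (v - proj_W(v)) · u_1 = 0  (should be 0).
Check: (v - proj_W(v)) · u_2 = 0  (should be 0).
Result: proj_W(v) = (0, -379/131, 229/131, 136/131).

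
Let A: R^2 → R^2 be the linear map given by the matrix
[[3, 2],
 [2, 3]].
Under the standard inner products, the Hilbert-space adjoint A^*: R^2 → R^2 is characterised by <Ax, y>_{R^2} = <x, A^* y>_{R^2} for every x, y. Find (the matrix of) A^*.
A^* = A^T =
[[3, 2],
 [2, 3]]

For real matrices with standard dot products, the defining identity <Ax, y> = <x, A^* y> gives (Ax)^T y = x^T (A^*) y, i.e. x^T A^T y = x^T (A^*) y. Since this holds for all x, y, we must have A^* = A^T. Therefore
A^* =
[[3, 2],
 [2, 3]].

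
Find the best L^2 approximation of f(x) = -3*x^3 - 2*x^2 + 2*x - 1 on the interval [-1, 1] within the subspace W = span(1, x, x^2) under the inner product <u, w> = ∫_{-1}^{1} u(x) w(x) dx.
g(x) = -2*x^2 + x/5 - 1

The best approximation g ∈ W is the orthogonal projection of f onto W. Writing g = a_0 + a_1 x + a_2 x^2, the coefficients solve the normal equations G · a = b where
  G_{ij} = <φ_i, φ_j> and b_i = <f, φ_i>, with φ_0 = 1, φ_1 = x, φ_2 = x^2.
G =
  [2, 0, 2/3]
  [0, 2/3, 0]
  [2/3, 0, 2/5],
b = (-10/3, 2/15, -22/15).
Solving gives a_0 = -1, a_1 = 1/5, a_2 = -2, so
  g(x) = -2*x^2 + x/5 - 1.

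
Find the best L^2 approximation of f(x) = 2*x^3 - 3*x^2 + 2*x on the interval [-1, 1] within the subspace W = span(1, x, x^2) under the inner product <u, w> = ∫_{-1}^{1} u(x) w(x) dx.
g(x) = -3*x^2 + 16*x/5

The best approximation g ∈ W is the orthogonal projection of f onto W. Writing g = a_0 + a_1 x + a_2 x^2, the coefficients solve the normal equations G · a = b where
  G_{ij} = <φ_i, φ_j> and b_i = <f, φ_i>, with φ_0 = 1, φ_1 = x, φ_2 = x^2.
G =
  [2, 0, 2/3]
  [0, 2/3, 0]
  [2/3, 0, 2/5],
b = (-2, 32/15, -6/5).
Solving gives a_0 = 0, a_1 = 16/5, a_2 = -3, so
  g(x) = -3*x^2 + 16*x/5.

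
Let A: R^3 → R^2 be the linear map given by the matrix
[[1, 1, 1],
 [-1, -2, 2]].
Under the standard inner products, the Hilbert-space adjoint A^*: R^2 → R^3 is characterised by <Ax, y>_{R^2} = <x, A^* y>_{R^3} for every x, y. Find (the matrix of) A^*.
A^* = A^T =
[[1, -1],
 [1, -2],
 [1, 2]]

For real matrices with standard dot products, the defining identity <Ax, y> = <x, A^* y> gives (Ax)^T y = x^T (A^*) y, i.e. x^T A^T y = x^T (A^*) y. Since this holds for all x, y, we must have A^* = A^T. Therefore
A^* =
[[1, -1],
 [1, -2],
 [1, 2]].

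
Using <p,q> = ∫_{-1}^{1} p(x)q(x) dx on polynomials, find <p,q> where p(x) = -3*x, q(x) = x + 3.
<p,q> = -2

Expand the product: p(x)·q(x) = -3*x^2 - 9*x.
∫_{-1}^{1} of each monomial x^k gives [2/(k+1) if k even, 0 if k odd]. Integrating term-by-term (or equivalently evaluating the antiderivative F(x) = -x^3 - 9*x^2/2 at the endpoints):
  F(1) − F(−1) = -11/2 − (-7/2) = -2.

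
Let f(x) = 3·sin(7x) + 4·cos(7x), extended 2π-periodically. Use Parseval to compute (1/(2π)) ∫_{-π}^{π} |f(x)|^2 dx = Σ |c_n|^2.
Σ |c_n|^2 = 25/2

Expand |f|^2 and use orthogonality of {sin(nx), cos(mx)} on [-π, π]:
  ∫_{-π}^{π} sin(nx)^2 dx = π, ∫ cos(mx)^2 dx = π, and cross terms integrate to 0.
So ∫_{-π}^{π} f(x)^2 dx = 3^2 · π + 4^2 · π = (9 + 16)π.
Divide by 2π: (9 + 16)/2 = 25/2.
By Parseval, this equals Σ |c_n|^2.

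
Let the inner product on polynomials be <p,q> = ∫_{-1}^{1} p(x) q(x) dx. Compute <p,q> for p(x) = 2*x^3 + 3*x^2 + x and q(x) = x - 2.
<p,q> = -38/15

Expand the product: p(x)·q(x) = 2*x^4 - x^3 - 5*x^2 - 2*x.
∫_{-1}^{1} of each monomial x^k gives [2/(k+1) if k even, 0 if k odd]. Integrating term-by-term (or equivalently evaluating the antiderivative F(x) = 2*x^5/5 - x^4/4 - 5*x^3/3 - x^2 at the endpoints):
  F(1) − F(−1) = -151/60 − (1/60) = -38/15.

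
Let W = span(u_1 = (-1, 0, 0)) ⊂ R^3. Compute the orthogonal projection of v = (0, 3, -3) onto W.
proj_W(v) = (0, 0, 0)

Set up U = [u_1 | ... | u_1] ∈ R^(3×1). The projector onto W = col(U) is P = U (U^T U)^(-1) U^T.
Compute U^T U =
  [1],
and U^T v = (0).
Solve U^T U · c = U^T v for the coefficients: c = (0). The projection is proj_W(v) = U c.
Check: (v - proj_W(v)) · u_1 = 0  (should be 0).
Result: proj_W(v) = (0, 0, 0).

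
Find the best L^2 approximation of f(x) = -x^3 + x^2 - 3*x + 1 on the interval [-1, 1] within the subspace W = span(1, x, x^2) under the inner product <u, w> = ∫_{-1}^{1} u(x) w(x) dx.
g(x) = x^2 - 18*x/5 + 1

The best approximation g ∈ W is the orthogonal projection of f onto W. Writing g = a_0 + a_1 x + a_2 x^2, the coefficients solve the normal equations G · a = b where
  G_{ij} = <φ_i, φ_j> and b_i = <f, φ_i>, with φ_0 = 1, φ_1 = x, φ_2 = x^2.
G =
  [2, 0, 2/3]
  [0, 2/3, 0]
  [2/3, 0, 2/5],
b = (8/3, -12/5, 16/15).
Solving gives a_0 = 1, a_1 = -18/5, a_2 = 1, so
  g(x) = x^2 - 18*x/5 + 1.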